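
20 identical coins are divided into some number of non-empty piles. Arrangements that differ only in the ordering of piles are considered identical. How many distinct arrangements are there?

627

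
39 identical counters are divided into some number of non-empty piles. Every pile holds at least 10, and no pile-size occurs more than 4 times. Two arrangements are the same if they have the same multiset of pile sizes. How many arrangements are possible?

23

The partitions of 39 that satisfy the conditions:
39
29,10
28,11
27,12
26,13
25,14
24,15
23,16
22,17
21,18
20,19
19,10,10
18,11,10
17,12,10
17,11,11
16,13,10
16,12,11
15,14,10
15,13,11
15,12,12
14,14,11
14,13,12
13,13,13
Counting gives 23.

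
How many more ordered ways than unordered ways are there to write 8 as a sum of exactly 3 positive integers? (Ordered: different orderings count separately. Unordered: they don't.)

Ordered (compositions into 3 parts): C(7,2) = 21.
Partitions of 8 into exactly 3 parts: 5.
Difference: 21 − 5 = 16.

16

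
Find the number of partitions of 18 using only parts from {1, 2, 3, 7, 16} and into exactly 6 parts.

5

Enumerating:
1 + 1 + 1 + 1 + 7 + 7
1 + 1 + 3 + 3 + 3 + 7
1 + 2 + 2 + 3 + 3 + 7
2 + 2 + 2 + 2 + 3 + 7
3 + 3 + 3 + 3 + 3 + 3
That's 5 in total.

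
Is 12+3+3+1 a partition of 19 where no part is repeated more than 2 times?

Yes

The parts sum to 19, and the condition 'no summand is used more than 2 times' holds.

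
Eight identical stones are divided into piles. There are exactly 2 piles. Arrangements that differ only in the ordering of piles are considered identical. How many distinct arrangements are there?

Enumerating:
1, 7
2, 6
3, 5
4, 4

4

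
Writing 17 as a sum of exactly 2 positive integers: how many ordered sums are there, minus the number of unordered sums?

8

Ordered (compositions into 2 parts): C(16,1) = 16.
Unordered (partitions into 2 parts): 8.
Difference: 16 − 8 = 8.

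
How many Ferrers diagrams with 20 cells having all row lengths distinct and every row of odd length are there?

7

They are:
19, 1
17, 3
15, 5
13, 7
11, 9
11, 5, 3, 1
9, 7, 3, 1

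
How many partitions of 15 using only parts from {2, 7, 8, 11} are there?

Enumerating:
11 + 2 + 2
8 + 7
7 + 2 + 2 + 2 + 2

3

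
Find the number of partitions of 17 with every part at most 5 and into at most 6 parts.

30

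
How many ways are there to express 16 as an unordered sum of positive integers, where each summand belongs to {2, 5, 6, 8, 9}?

9

Listing the qualifying partitions of 16:
9, 5, 2
8, 8
8, 6, 2
8, 2, 2, 2, 2
6, 6, 2, 2
6, 5, 5
6, 2, 2, 2, 2, 2
5, 5, 2, 2, 2
2, 2, 2, 2, 2, 2, 2, 2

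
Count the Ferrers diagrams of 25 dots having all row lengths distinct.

Enumerating by decreasing first part gives 142 partitions in all.

142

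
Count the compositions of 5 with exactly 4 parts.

Equivalently, choose which 3 of the 4 gaps become plus signs: C(4,3) = 4.

4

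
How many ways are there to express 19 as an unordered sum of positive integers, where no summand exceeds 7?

Systematic enumeration (by largest part, then next-largest, …) yields 300.

300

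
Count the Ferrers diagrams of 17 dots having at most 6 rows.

Systematic enumeration (by largest part, then next-largest, …) yields 163.

163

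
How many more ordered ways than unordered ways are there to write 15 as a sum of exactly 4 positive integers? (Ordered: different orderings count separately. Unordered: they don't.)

Compositions: C(14,3) = 364.
Unordered (partitions into 4 parts): 27.
Difference: 364 − 27 = 337.

337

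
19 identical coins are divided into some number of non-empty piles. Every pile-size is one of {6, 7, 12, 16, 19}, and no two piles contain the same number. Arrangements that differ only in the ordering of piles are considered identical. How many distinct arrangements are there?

2

Enumerating:
19
12, 7
That's 2 in total.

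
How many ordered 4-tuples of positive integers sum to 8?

35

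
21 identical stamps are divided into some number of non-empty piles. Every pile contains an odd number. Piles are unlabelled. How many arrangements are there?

76

Counting exhaustively, 76 partitions satisfy the conditions.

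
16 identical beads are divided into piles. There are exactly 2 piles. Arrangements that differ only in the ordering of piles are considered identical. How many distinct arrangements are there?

8

Listing the qualifying partitions of 16:
15, 1
14, 2
13, 3
12, 4
11, 5
10, 6
9, 7
8, 8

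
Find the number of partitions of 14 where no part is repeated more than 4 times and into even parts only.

13

Listing the qualifying partitions of 14:
14
12,2
10,4
10,2,2
8,6
8,4,2
8,2,2,2
6,6,2
6,4,4
6,4,2,2
6,2,2,2,2
4,4,4,2
4,4,2,2,2
That's 13 in total.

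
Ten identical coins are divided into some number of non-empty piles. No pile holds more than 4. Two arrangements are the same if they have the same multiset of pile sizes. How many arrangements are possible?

23

They are:
2,4,4
1,1,4,4
3,3,4
1,2,3,4
1,1,1,3,4
2,2,2,4
1,1,2,2,4
1,1,1,1,2,4
1,1,1,1,1,1,4
1,3,3,3
2,2,3,3
1,1,2,3,3
1,1,1,1,3,3
1,2,2,2,3
1,1,1,2,2,3
1,1,1,1,1,2,3
1,1,1,1,1,1,1,3
2,2,2,2,2
1,1,2,2,2,2
1,1,1,1,2,2,2
1,1,1,1,1,1,2,2
1,1,1,1,1,1,1,1,2
1,1,1,1,1,1,1,1,1,1
That's 23 in total.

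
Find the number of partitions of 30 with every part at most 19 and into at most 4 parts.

230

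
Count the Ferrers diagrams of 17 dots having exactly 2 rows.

8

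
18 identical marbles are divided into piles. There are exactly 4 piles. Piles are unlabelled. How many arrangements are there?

47

There are too many to list fully; the first 12 (by largest part) are:
15, 1, 1, 1
14, 2, 1, 1
13, 3, 1, 1
13, 2, 2, 1
12, 4, 1, 1
12, 3, 2, 1
12, 2, 2, 2
11, 5, 1, 1
11, 4, 2, 1
11, 3, 3, 1
11, 3, 2, 2
10, 6, 1, 1
…and 35 more, for 47 total.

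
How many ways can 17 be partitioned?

297

Systematic enumeration (by largest part, then next-largest, …) yields 297.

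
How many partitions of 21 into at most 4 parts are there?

Systematic enumeration (by largest part, then next-largest, …) yields 120.

120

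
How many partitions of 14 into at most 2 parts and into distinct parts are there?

7

They are:
14
13,1
12,2
11,3
10,4
9,5
8,6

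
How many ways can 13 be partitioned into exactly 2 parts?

6

Enumerating:
12+1
11+2
10+3
9+4
8+5
7+6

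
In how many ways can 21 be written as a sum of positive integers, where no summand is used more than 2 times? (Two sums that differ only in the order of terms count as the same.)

Systematic enumeration (by largest part, then next-largest, …) yields 243.

243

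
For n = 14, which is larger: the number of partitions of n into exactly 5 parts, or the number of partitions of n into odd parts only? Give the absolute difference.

1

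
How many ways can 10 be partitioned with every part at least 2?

The partitions of 10 that satisfy the conditions:
10
8,2
7,3
6,4
6,2,2
5,5
5,3,2
4,4,2
4,3,3
4,2,2,2
3,3,2,2
2,2,2,2,2

12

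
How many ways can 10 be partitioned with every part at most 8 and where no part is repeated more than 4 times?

32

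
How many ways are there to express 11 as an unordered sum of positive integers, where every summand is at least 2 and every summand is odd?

Listing the qualifying partitions of 11:
11
5,3,3

2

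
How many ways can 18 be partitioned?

Enumerating by decreasing first part gives 385 partitions in all.

385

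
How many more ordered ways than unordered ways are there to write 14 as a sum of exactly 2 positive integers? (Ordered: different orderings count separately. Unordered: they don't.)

Ordered (compositions into 2 parts): C(13,1) = 13.
Unordered (partitions into 2 parts): 7.
Difference: 13 − 7 = 6.

6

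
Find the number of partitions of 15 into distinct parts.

27

There are too many to list fully; the first 12 (by largest part) are:
15
14+1
13+2
12+3
12+2+1
11+4
11+3+1
10+5
10+4+1
10+3+2
9+6
9+5+1
…and 15 more, for 27 total.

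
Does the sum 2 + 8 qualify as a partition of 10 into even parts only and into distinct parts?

Yes

The parts sum to 10, and the condition 'every summand is even' holds; the condition 'all summands are distinct' holds.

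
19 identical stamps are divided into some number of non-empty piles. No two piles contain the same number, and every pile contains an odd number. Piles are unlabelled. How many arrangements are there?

6

Listing the qualifying partitions of 19:
19
1 + 3 + 15
1 + 5 + 13
1 + 7 + 11
3 + 5 + 11
3 + 7 + 9
That's 6 in total.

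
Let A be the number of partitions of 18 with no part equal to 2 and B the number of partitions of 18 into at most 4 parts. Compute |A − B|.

70

Partitions of 18 with no part equal to 2: 154.
Partitions of 18 into at most 4 parts: 84.
|154 − 84| = 70.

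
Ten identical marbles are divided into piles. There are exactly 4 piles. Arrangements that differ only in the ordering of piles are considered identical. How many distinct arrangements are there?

The partitions of 10 that satisfy the conditions:
7, 1, 1, 1
6, 2, 1, 1
5, 3, 1, 1
5, 2, 2, 1
4, 4, 1, 1
4, 3, 2, 1
4, 2, 2, 2
3, 3, 3, 1
3, 3, 2, 2
That's 9 in total.

9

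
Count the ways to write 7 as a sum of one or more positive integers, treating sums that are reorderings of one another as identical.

They are:
7
1, 6
2, 5
1, 1, 5
3, 4
1, 2, 4
1, 1, 1, 4
1, 3, 3
2, 2, 3
1, 1, 2, 3
1, 1, 1, 1, 3
1, 2, 2, 2
1, 1, 1, 2, 2
1, 1, 1, 1, 1, 2
1, 1, 1, 1, 1, 1, 1
That's 15 in total.

15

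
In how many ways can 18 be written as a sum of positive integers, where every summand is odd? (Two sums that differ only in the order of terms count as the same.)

A partial list (first 12 by largest part):
17,1
15,3
15,1,1,1
13,5
13,3,1,1
13,1,1,1,1,1
11,7
11,5,1,1
11,3,3,1
11,3,1,1,1,1
11,1,1,1,1,1,1,1
9,9
…and 34 more, for 46 total.

46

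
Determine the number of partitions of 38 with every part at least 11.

15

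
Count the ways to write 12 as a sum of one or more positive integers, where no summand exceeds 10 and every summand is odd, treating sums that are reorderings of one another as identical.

They are:
9, 3
9, 1, 1, 1
7, 5
7, 3, 1, 1
7, 1, 1, 1, 1, 1
5, 5, 1, 1
5, 3, 3, 1
5, 3, 1, 1, 1, 1
5, 1, 1, 1, 1, 1, 1, 1
3, 3, 3, 3
3, 3, 3, 1, 1, 1
3, 3, 1, 1, 1, 1, 1, 1
3, 1, 1, 1, 1, 1, 1, 1, 1, 1
1, 1, 1, 1, 1, 1, 1, 1, 1, 1, 1, 1
Counting gives 14.

14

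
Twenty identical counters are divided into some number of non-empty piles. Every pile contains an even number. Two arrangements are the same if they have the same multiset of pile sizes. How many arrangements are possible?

42

There are too many to list fully; the first 12 (by largest part) are:
20
18, 2
16, 4
16, 2, 2
14, 6
14, 4, 2
14, 2, 2, 2
12, 8
12, 6, 2
12, 4, 4
12, 4, 2, 2
12, 2, 2, 2, 2
…and 30 more, for 42 total.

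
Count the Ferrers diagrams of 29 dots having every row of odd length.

Enumerating by decreasing first part gives 256 partitions in all.

256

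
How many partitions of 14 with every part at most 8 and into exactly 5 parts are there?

They are:
8 + 3 + 1 + 1 + 1
8 + 2 + 2 + 1 + 1
7 + 4 + 1 + 1 + 1
7 + 3 + 2 + 1 + 1
7 + 2 + 2 + 2 + 1
6 + 5 + 1 + 1 + 1
6 + 4 + 2 + 1 + 1
6 + 3 + 3 + 1 + 1
6 + 3 + 2 + 2 + 1
6 + 2 + 2 + 2 + 2
5 + 5 + 2 + 1 + 1
5 + 4 + 3 + 1 + 1
5 + 4 + 2 + 2 + 1
5 + 3 + 3 + 2 + 1
5 + 3 + 2 + 2 + 2
4 + 4 + 4 + 1 + 1
4 + 4 + 3 + 2 + 1
4 + 4 + 2 + 2 + 2
4 + 3 + 3 + 3 + 1
4 + 3 + 3 + 2 + 2
3 + 3 + 3 + 3 + 2
That's 21 in total.

21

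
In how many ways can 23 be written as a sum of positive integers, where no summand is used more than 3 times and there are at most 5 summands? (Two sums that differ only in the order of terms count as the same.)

There are 286 such partitions.

286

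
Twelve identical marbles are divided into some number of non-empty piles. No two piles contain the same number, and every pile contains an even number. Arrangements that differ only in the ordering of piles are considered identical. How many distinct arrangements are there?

They are:
12
2,10
4,8
2,4,6

4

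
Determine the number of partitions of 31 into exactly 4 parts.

225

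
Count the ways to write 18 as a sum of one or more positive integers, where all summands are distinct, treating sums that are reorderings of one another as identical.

46

A partial list (first 12 by largest part):
18
17,1
16,2
15,3
15,2,1
14,4
14,3,1
13,5
13,4,1
13,3,2
12,6
12,5,1
…and 34 more, for 46 total.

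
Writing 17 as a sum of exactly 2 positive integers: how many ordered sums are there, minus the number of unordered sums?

8

Compositions: C(16,1) = 16.
Partitions of 17 into exactly 2 parts: 8.
Difference: 16 − 8 = 8.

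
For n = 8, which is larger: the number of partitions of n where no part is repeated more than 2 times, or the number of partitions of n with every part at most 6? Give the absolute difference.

7

Partitions of 8 where no part is repeated more than 2 times: 13.
Partitions of 8 with every part at most 6: 20.
|13 − 20| = 7.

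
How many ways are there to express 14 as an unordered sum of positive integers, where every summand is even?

15

They are:
14
2,12
4,10
2,2,10
6,8
2,4,8
2,2,2,8
2,6,6
4,4,6
2,2,4,6
2,2,2,2,6
2,4,4,4
2,2,2,4,4
2,2,2,2,2,4
2,2,2,2,2,2,2
That's 15 in total.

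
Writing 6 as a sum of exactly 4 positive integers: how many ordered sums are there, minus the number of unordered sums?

8

Ordered (compositions into 4 parts): C(5,3) = 10.
Partitions of 6 into exactly 4 parts: 2.
Difference: 10 − 2 = 8.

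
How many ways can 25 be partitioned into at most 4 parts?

185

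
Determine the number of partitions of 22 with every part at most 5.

A full systematic count gives 255.

255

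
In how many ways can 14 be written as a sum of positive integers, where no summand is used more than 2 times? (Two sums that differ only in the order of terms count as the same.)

57

There are too many to list fully; the first 12 (by largest part) are:
14
13, 1
12, 2
12, 1, 1
11, 3
11, 2, 1
10, 4
10, 3, 1
10, 2, 2
10, 2, 1, 1
9, 5
9, 4, 1
…and 45 more, for 57 total.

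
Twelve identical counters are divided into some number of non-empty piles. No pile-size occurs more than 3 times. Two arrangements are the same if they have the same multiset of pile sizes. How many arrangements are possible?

A partial list (first 12 by largest part):
12
11 + 1
10 + 2
10 + 1 + 1
9 + 3
9 + 2 + 1
9 + 1 + 1 + 1
8 + 4
8 + 3 + 1
8 + 2 + 2
8 + 2 + 1 + 1
7 + 5
…and 38 more, for 50 total.

50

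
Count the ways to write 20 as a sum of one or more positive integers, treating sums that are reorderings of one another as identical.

Enumerating by decreasing first part gives 627 partitions in all.

627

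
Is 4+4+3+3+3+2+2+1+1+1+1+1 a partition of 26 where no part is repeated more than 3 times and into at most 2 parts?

No

The parts sum to 26, and the condition 'no summand is used more than 3 times' is violated.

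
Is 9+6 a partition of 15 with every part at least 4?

Yes

The parts sum to 15, and the condition 'every summand is at least 4' holds.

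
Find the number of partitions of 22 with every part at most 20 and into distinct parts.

87

Enumerating by decreasing first part gives 87 partitions in all.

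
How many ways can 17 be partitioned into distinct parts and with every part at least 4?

8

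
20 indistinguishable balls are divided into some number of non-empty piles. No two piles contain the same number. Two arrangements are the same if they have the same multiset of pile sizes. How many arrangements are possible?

64

There are too many to list fully; the first 12 (by largest part) are:
20
19+1
18+2
17+3
17+2+1
16+4
16+3+1
15+5
15+4+1
15+3+2
14+6
14+5+1
…and 52 more, for 64 total.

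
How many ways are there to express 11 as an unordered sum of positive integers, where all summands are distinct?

12

Enumerating:
11
10, 1
9, 2
8, 3
8, 2, 1
7, 4
7, 3, 1
6, 5
6, 4, 1
6, 3, 2
5, 4, 2
5, 3, 2, 1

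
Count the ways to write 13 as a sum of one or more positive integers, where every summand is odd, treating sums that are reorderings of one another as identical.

18

Listing the qualifying partitions of 13:
13
1, 1, 11
1, 3, 9
1, 1, 1, 1, 9
1, 5, 7
3, 3, 7
1, 1, 1, 3, 7
1, 1, 1, 1, 1, 1, 7
3, 5, 5
1, 1, 1, 5, 5
1, 1, 3, 3, 5
1, 1, 1, 1, 1, 3, 5
1, 1, 1, 1, 1, 1, 1, 1, 5
1, 3, 3, 3, 3
1, 1, 1, 1, 3, 3, 3
1, 1, 1, 1, 1, 1, 1, 3, 3
1, 1, 1, 1, 1, 1, 1, 1, 1, 1, 3
1, 1, 1, 1, 1, 1, 1, 1, 1, 1, 1, 1, 1
That's 18 in total.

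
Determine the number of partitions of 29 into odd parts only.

256

A full systematic count gives 256.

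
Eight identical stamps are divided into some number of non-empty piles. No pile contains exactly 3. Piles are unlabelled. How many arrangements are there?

15

Enumerating:
8
1+7
2+6
1+1+6
1+2+5
1+1+1+5
4+4
2+2+4
1+1+2+4
1+1+1+1+4
2+2+2+2
1+1+2+2+2
1+1+1+1+2+2
1+1+1+1+1+1+2
1+1+1+1+1+1+1+1
Counting gives 15.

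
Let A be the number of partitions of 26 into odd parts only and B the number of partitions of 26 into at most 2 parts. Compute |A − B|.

151

Partitions of 26 into odd parts only: 165.
Partitions of 26 into at most 2 parts: 14.
|165 − 14| = 151.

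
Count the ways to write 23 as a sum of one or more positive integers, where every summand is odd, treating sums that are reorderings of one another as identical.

104

Counting exhaustively, 104 partitions satisfy the conditions.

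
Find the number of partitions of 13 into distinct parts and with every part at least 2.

Listing the qualifying partitions of 13:
13
11+2
10+3
9+4
8+5
8+3+2
7+6
7+4+2
6+5+2
6+4+3

10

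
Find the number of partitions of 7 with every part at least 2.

Listing the qualifying partitions of 7:
7
5, 2
4, 3
3, 2, 2

4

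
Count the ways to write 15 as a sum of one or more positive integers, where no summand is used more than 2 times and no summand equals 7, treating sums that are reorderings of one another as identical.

There are too many to list fully; the first 12 (by largest part) are:
15
14 + 1
13 + 2
13 + 1 + 1
12 + 3
12 + 2 + 1
11 + 4
11 + 3 + 1
11 + 2 + 2
11 + 2 + 1 + 1
10 + 5
10 + 4 + 1
…and 45 more, for 57 total.

57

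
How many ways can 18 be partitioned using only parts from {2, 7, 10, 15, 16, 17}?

Enumerating:
2,16
2,2,2,2,10
2,2,7,7
2,2,2,2,2,2,2,2,2

4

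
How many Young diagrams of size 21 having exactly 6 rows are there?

110

There are 110 such partitions.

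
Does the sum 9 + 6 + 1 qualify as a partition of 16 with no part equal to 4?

Yes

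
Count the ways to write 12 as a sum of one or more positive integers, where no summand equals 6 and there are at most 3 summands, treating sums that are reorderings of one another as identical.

15

Listing the qualifying partitions of 12:
12
1,11
2,10
1,1,10
3,9
1,2,9
4,8
1,3,8
2,2,8
5,7
1,4,7
2,3,7
2,5,5
3,4,5
4,4,4
Counting gives 15.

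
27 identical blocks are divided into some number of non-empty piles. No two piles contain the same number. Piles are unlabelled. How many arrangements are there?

Systematic enumeration (by largest part, then next-largest, …) yields 192.

192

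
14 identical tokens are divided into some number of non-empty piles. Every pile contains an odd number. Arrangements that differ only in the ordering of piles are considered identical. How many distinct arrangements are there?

22

The partitions of 14 that satisfy the conditions:
13,1
11,3
11,1,1,1
9,5
9,3,1,1
9,1,1,1,1,1
7,7
7,5,1,1
7,3,3,1
7,3,1,1,1,1
7,1,1,1,1,1,1,1
5,5,3,1
5,5,1,1,1,1
5,3,3,3
5,3,3,1,1,1
5,3,1,1,1,1,1,1
5,1,1,1,1,1,1,1,1,1
3,3,3,3,1,1
3,3,3,1,1,1,1,1
3,3,1,1,1,1,1,1,1,1
3,1,1,1,1,1,1,1,1,1,1,1
1,1,1,1,1,1,1,1,1,1,1,1,1,1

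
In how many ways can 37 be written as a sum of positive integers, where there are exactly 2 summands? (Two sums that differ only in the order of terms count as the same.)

Listing the qualifying partitions of 37:
36,1
35,2
34,3
33,4
32,5
31,6
30,7
29,8
28,9
27,10
26,11
25,12
24,13
23,14
22,15
21,16
20,17
19,18
That's 18 in total.

18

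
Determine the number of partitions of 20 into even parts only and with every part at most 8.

23

Enumerating:
8+8+4
8+8+2+2
8+6+6
8+6+4+2
8+6+2+2+2
8+4+4+4
8+4+4+2+2
8+4+2+2+2+2
8+2+2+2+2+2+2
6+6+6+2
6+6+4+4
6+6+4+2+2
6+6+2+2+2+2
6+4+4+4+2
6+4+4+2+2+2
6+4+2+2+2+2+2
6+2+2+2+2+2+2+2
4+4+4+4+4
4+4+4+4+2+2
4+4+4+2+2+2+2
4+4+2+2+2+2+2+2
4+2+2+2+2+2+2+2+2
2+2+2+2+2+2+2+2+2+2
That's 23 in total.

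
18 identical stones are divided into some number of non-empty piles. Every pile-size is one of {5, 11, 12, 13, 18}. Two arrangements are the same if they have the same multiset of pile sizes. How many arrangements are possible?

Listing the qualifying partitions of 18:
18
13+5

2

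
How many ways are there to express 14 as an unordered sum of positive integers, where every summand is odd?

The partitions of 14 that satisfy the conditions:
13, 1
11, 3
11, 1, 1, 1
9, 5
9, 3, 1, 1
9, 1, 1, 1, 1, 1
7, 7
7, 5, 1, 1
7, 3, 3, 1
7, 3, 1, 1, 1, 1
7, 1, 1, 1, 1, 1, 1, 1
5, 5, 3, 1
5, 5, 1, 1, 1, 1
5, 3, 3, 3
5, 3, 3, 1, 1, 1
5, 3, 1, 1, 1, 1, 1, 1
5, 1, 1, 1, 1, 1, 1, 1, 1, 1
3, 3, 3, 3, 1, 1
3, 3, 3, 1, 1, 1, 1, 1
3, 3, 1, 1, 1, 1, 1, 1, 1, 1
3, 1, 1, 1, 1, 1, 1, 1, 1, 1, 1, 1
1, 1, 1, 1, 1, 1, 1, 1, 1, 1, 1, 1, 1, 1
Counting gives 22.

22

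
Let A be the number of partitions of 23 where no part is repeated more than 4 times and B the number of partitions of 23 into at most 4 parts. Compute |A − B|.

Partitions of 23 where no part is repeated more than 4 times: 769.
Partitions of 23 into at most 4 parts: 150.
|769 − 150| = 619.

619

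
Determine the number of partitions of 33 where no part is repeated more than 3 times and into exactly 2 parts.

16

The partitions of 33 that satisfy the conditions:
32+1
31+2
30+3
29+4
28+5
27+6
26+7
25+8
24+9
23+10
22+11
21+12
20+13
19+14
18+15
17+16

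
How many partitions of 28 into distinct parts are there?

Systematic enumeration (by largest part, then next-largest, …) yields 222.

222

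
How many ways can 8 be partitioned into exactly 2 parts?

The partitions of 8 that satisfy the conditions:
7 + 1
6 + 2
5 + 3
4 + 4
Counting gives 4.

4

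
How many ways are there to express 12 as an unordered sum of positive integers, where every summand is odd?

Enumerating:
11 + 1
9 + 3
9 + 1 + 1 + 1
7 + 5
7 + 3 + 1 + 1
7 + 1 + 1 + 1 + 1 + 1
5 + 5 + 1 + 1
5 + 3 + 3 + 1
5 + 3 + 1 + 1 + 1 + 1
5 + 1 + 1 + 1 + 1 + 1 + 1 + 1
3 + 3 + 3 + 3
3 + 3 + 3 + 1 + 1 + 1
3 + 3 + 1 + 1 + 1 + 1 + 1 + 1
3 + 1 + 1 + 1 + 1 + 1 + 1 + 1 + 1 + 1
1 + 1 + 1 + 1 + 1 + 1 + 1 + 1 + 1 + 1 + 1 + 1

15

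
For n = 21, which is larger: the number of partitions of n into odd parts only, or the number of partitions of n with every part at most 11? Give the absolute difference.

619

Partitions of 21 into odd parts only: 76.
Partitions of 21 with every part at most 11: 695.
|76 − 695| = 619.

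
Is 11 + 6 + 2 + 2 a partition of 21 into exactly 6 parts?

The parts sum to 21, and the condition 'there are exactly 6 summands' is violated.

No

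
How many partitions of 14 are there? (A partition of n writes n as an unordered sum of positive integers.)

135

Direct enumeration gives 135 partitions.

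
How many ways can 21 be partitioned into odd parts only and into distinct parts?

They are:
21
1,3,17
1,5,15
1,7,13
3,5,13
1,9,11
3,7,11
5,7,9
That's 8 in total.

8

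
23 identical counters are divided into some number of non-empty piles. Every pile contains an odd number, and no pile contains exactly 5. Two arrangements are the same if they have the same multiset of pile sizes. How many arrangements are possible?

A partial list (first 12 by largest part):
23
21, 1, 1
19, 3, 1
19, 1, 1, 1, 1
17, 3, 3
17, 3, 1, 1, 1
17, 1, 1, 1, 1, 1, 1
15, 7, 1
15, 3, 3, 1, 1
15, 3, 1, 1, 1, 1, 1
15, 1, 1, 1, 1, 1, 1, 1, 1
13, 9, 1
…and 46 more, for 58 total.

58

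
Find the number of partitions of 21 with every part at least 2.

165

There are 165 such partitions.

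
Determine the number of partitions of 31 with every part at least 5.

80

A full systematic count gives 80.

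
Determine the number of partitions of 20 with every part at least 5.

The partitions of 20 that satisfy the conditions:
20
5 + 15
6 + 14
7 + 13
8 + 12
9 + 11
10 + 10
5 + 5 + 10
5 + 6 + 9
5 + 7 + 8
6 + 6 + 8
6 + 7 + 7
5 + 5 + 5 + 5
Counting gives 13.

13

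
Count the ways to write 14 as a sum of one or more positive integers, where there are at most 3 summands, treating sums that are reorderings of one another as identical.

24

The partitions of 14 that satisfy the conditions:
14
13 + 1
12 + 2
12 + 1 + 1
11 + 3
11 + 2 + 1
10 + 4
10 + 3 + 1
10 + 2 + 2
9 + 5
9 + 4 + 1
9 + 3 + 2
8 + 6
8 + 5 + 1
8 + 4 + 2
8 + 3 + 3
7 + 7
7 + 6 + 1
7 + 5 + 2
7 + 4 + 3
6 + 6 + 2
6 + 5 + 3
6 + 4 + 4
5 + 5 + 4
That's 24 in total.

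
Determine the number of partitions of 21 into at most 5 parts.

221

Enumerating by decreasing first part gives 221 partitions in all.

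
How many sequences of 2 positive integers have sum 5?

4

By stars and bars with positive parts, the count is C(4,1) = 4.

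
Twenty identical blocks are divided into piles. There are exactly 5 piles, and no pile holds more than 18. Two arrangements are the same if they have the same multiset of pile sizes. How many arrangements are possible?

Direct enumeration gives 84 partitions.

84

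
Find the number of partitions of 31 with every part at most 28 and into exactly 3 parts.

79

A full systematic count gives 79.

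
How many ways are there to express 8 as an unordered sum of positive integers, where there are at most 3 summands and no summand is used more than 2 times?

10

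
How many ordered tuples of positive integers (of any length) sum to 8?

The number of compositions of n is 2^(n−1); here 2^7 = 128.

128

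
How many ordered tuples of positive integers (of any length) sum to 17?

65536

There are 16 gaps and each independently is a cut or not, giving 2^16 = 65536.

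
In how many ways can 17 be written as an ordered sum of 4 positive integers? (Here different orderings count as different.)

560

A composition of 17 into 4 positive parts is chosen by placing 3 dividers among the 16 gaps between 17 units: C(16,3) = 560.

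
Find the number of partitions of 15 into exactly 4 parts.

A partial list (first 12 by largest part):
1,1,1,12
1,1,2,11
1,1,3,10
1,2,2,10
1,1,4,9
1,2,3,9
2,2,2,9
1,1,5,8
1,2,4,8
1,3,3,8
2,2,3,8
1,1,6,7
…and 15 more, for 27 total.

27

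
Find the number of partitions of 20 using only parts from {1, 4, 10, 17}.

11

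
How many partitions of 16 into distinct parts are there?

32

There are too many to list fully; the first 12 (by largest part) are:
16
15 + 1
14 + 2
13 + 3
13 + 2 + 1
12 + 4
12 + 3 + 1
11 + 5
11 + 4 + 1
11 + 3 + 2
10 + 6
10 + 5 + 1
…and 20 more, for 32 total.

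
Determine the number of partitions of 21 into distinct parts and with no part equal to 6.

55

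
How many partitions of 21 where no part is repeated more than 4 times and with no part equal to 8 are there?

Counting exhaustively, 429 partitions satisfy the conditions.

429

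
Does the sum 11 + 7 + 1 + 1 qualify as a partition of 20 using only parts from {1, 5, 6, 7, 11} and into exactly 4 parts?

The parts sum to 20, and the condition 'each summand belongs to {1, 5, 6, 7, 11}' holds; the condition 'there are exactly 4 summands' holds.

Yes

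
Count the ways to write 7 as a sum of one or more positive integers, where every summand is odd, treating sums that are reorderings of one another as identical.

5

Enumerating:
7
5,1,1
3,3,1
3,1,1,1,1
1,1,1,1,1,1,1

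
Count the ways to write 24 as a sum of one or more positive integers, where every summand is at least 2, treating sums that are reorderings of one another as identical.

320

There are 320 such partitions.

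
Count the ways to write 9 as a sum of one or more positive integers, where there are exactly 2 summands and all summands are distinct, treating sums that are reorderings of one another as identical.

Listing the qualifying partitions of 9:
8,1
7,2
6,3
5,4
Counting gives 4.

4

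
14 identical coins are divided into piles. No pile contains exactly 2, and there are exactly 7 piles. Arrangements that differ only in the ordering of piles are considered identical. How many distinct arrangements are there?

They are:
1 + 1 + 1 + 1 + 1 + 1 + 8
1 + 1 + 1 + 1 + 1 + 3 + 6
1 + 1 + 1 + 1 + 1 + 4 + 5
1 + 1 + 1 + 1 + 3 + 3 + 4
Counting gives 4.

4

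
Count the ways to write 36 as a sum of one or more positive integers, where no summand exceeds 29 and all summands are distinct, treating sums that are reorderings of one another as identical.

654

Enumerating by decreasing first part gives 654 partitions in all.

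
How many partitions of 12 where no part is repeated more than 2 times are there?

A partial list (first 12 by largest part):
12
11+1
10+2
10+1+1
9+3
9+2+1
8+4
8+3+1
8+2+2
8+2+1+1
7+5
7+4+1
…and 24 more, for 36 total.

36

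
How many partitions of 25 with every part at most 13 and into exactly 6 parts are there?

A full systematic count gives 206.

206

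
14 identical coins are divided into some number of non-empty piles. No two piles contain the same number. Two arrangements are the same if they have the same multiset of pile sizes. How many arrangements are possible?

22

The partitions of 14 that satisfy the conditions:
14
13+1
12+2
11+3
11+2+1
10+4
10+3+1
9+5
9+4+1
9+3+2
8+6
8+5+1
8+4+2
8+3+2+1
7+6+1
7+5+2
7+4+3
7+4+2+1
6+5+3
6+5+2+1
6+4+3+1
5+4+3+2
Counting gives 22.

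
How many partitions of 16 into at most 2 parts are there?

9

Listing the qualifying partitions of 16:
16
15,1
14,2
13,3
12,4
11,5
10,6
9,7
8,8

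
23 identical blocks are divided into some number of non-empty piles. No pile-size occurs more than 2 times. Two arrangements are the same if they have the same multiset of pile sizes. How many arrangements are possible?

355

Enumerating by decreasing first part gives 355 partitions in all.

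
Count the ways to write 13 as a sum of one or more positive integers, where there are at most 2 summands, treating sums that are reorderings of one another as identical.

7

Listing the qualifying partitions of 13:
13
12+1
11+2
10+3
9+4
8+5
7+6
Counting gives 7.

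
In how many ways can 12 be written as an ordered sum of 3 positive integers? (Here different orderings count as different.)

Equivalently, choose which 2 of the 11 gaps become plus signs: C(11,2) = 55.

55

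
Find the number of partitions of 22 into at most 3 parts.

52

A partial list (first 12 by largest part):
22
21 + 1
20 + 2
20 + 1 + 1
19 + 3
19 + 2 + 1
18 + 4
18 + 3 + 1
18 + 2 + 2
17 + 5
17 + 4 + 1
17 + 3 + 2
…and 40 more, for 52 total.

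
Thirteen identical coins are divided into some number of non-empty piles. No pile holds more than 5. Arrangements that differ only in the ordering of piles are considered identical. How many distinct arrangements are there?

There are too many to list fully; the first 12 (by largest part) are:
3+5+5
1+2+5+5
1+1+1+5+5
4+4+5
1+3+4+5
2+2+4+5
1+1+2+4+5
1+1+1+1+4+5
2+3+3+5
1+1+3+3+5
1+2+2+3+5
1+1+1+2+3+5
…and 45 more, for 57 total.

57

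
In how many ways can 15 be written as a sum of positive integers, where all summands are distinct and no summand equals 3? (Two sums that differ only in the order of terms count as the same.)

17

They are:
15
14,1
13,2
12,2,1
11,4
10,5
10,4,1
9,6
9,5,1
9,4,2
8,7
8,6,1
8,5,2
8,4,2,1
7,6,2
7,5,2,1
6,5,4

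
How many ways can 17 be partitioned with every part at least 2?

A partial list (first 12 by largest part):
17
15,2
14,3
13,4
13,2,2
12,5
12,3,2
11,6
11,4,2
11,3,3
11,2,2,2
10,7
…and 54 more, for 66 total.

66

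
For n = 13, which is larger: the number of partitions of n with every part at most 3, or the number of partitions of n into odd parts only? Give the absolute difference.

3

Partitions of 13 with every part at most 3: 21.
Partitions of 13 into odd parts only: 18.
|21 − 18| = 3.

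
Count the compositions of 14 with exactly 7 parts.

1716

By stars and bars with positive parts, the count is C(13,6) = 1716.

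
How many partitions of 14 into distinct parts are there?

22

The partitions of 14 that satisfy the conditions:
14
13,1
12,2
11,3
11,2,1
10,4
10,3,1
9,5
9,4,1
9,3,2
8,6
8,5,1
8,4,2
8,3,2,1
7,6,1
7,5,2
7,4,3
7,4,2,1
6,5,3
6,5,2,1
6,4,3,1
5,4,3,2
Counting gives 22.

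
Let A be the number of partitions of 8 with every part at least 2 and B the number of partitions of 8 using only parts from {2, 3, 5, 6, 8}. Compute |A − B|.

Partitions of 8 with every part at least 2: 7.
Partitions of 8 using only parts from {2, 3, 5, 6, 8}: 5.
|7 − 5| = 2.

2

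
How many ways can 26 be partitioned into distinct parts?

Systematic enumeration (by largest part, then next-largest, …) yields 165.

165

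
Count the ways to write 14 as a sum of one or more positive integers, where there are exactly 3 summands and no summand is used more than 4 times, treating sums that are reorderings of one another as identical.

16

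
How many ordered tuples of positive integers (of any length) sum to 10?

512

The number of compositions of n is 2^(n−1); here 2^9 = 512.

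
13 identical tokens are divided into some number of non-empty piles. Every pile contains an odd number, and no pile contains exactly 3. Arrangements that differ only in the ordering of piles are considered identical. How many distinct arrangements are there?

The partitions of 13 that satisfy the conditions:
13
11 + 1 + 1
9 + 1 + 1 + 1 + 1
7 + 5 + 1
7 + 1 + 1 + 1 + 1 + 1 + 1
5 + 5 + 1 + 1 + 1
5 + 1 + 1 + 1 + 1 + 1 + 1 + 1 + 1
1 + 1 + 1 + 1 + 1 + 1 + 1 + 1 + 1 + 1 + 1 + 1 + 1
Counting gives 8.

8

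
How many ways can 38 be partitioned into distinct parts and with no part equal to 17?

There are 790 such partitions.

790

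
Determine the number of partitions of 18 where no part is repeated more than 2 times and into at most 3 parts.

There are too many to list fully; the first 12 (by largest part) are:
18
17 + 1
16 + 2
16 + 1 + 1
15 + 3
15 + 2 + 1
14 + 4
14 + 3 + 1
14 + 2 + 2
13 + 5
13 + 4 + 1
13 + 3 + 2
…and 24 more, for 36 total.

36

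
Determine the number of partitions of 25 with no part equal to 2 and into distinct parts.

Counting exhaustively, 82 partitions satisfy the conditions.

82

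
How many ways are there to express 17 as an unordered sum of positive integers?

297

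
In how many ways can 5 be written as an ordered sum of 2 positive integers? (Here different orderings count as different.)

4

Place 1 bars in the 4 internal gaps of a row of 5 dots: C(4,1) = 4.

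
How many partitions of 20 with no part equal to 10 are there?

585

Counting exhaustively, 585 partitions satisfy the conditions.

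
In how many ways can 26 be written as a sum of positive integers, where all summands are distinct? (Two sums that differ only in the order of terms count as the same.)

165

Systematic enumeration (by largest part, then next-largest, …) yields 165.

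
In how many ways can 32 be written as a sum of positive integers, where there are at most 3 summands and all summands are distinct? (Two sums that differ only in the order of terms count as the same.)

86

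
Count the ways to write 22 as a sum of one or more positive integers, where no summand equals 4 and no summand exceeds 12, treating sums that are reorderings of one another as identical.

539

A full systematic count gives 539.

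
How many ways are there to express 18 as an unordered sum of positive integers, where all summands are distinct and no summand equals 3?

29

A partial list (first 12 by largest part):
18
17,1
16,2
15,2,1
14,4
13,5
13,4,1
12,6
12,5,1
12,4,2
11,7
11,6,1
…and 17 more, for 29 total.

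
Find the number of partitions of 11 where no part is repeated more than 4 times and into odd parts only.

The partitions of 11 that satisfy the conditions:
11
9,1,1
7,3,1
7,1,1,1,1
5,5,1
5,3,3
5,3,1,1,1
3,3,3,1,1

8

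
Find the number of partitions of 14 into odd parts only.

The partitions of 14 that satisfy the conditions:
13 + 1
11 + 3
11 + 1 + 1 + 1
9 + 5
9 + 3 + 1 + 1
9 + 1 + 1 + 1 + 1 + 1
7 + 7
7 + 5 + 1 + 1
7 + 3 + 3 + 1
7 + 3 + 1 + 1 + 1 + 1
7 + 1 + 1 + 1 + 1 + 1 + 1 + 1
5 + 5 + 3 + 1
5 + 5 + 1 + 1 + 1 + 1
5 + 3 + 3 + 3
5 + 3 + 3 + 1 + 1 + 1
5 + 3 + 1 + 1 + 1 + 1 + 1 + 1
5 + 1 + 1 + 1 + 1 + 1 + 1 + 1 + 1 + 1
3 + 3 + 3 + 3 + 1 + 1
3 + 3 + 3 + 1 + 1 + 1 + 1 + 1
3 + 3 + 1 + 1 + 1 + 1 + 1 + 1 + 1 + 1
3 + 1 + 1 + 1 + 1 + 1 + 1 + 1 + 1 + 1 + 1 + 1
1 + 1 + 1 + 1 + 1 + 1 + 1 + 1 + 1 + 1 + 1 + 1 + 1 + 1
That's 22 in total.

22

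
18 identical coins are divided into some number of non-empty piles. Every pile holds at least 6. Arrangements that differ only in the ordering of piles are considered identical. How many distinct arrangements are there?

The partitions of 18 that satisfy the conditions:
18
12, 6
11, 7
10, 8
9, 9
6, 6, 6

6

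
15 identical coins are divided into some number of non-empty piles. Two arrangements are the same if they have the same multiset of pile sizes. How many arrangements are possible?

176

Direct enumeration gives 176 partitions.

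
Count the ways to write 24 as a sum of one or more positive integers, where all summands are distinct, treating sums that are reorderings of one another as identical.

Systematic enumeration (by largest part, then next-largest, …) yields 122.

122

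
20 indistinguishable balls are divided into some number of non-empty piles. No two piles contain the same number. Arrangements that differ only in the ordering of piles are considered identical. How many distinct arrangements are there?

64

A partial list (first 12 by largest part):
20
19, 1
18, 2
17, 3
17, 2, 1
16, 4
16, 3, 1
15, 5
15, 4, 1
15, 3, 2
14, 6
14, 5, 1
…and 52 more, for 64 total.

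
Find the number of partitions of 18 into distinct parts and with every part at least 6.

Listing the qualifying partitions of 18:
18
12, 6
11, 7
10, 8

4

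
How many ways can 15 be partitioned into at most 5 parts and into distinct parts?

A partial list (first 12 by largest part):
15
14+1
13+2
12+3
12+2+1
11+4
11+3+1
10+5
10+4+1
10+3+2
9+6
9+5+1
…and 15 more, for 27 total.

27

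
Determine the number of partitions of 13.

There are 101 such partitions.

101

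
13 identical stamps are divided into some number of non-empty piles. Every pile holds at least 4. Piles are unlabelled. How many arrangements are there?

The partitions of 13 that satisfy the conditions:
13
9,4
8,5
7,6
5,4,4
Counting gives 5.

5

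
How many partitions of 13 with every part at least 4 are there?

The partitions of 13 that satisfy the conditions:
13
9+4
8+5
7+6
5+4+4
Counting gives 5.

5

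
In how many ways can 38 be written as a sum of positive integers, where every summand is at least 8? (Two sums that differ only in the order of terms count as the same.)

46

A partial list (first 12 by largest part):
38
30,8
29,9
28,10
27,11
26,12
25,13
24,14
23,15
22,16
22,8,8
21,17
…and 34 more, for 46 total.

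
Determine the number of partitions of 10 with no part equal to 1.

12

They are:
10
8,2
7,3
6,4
6,2,2
5,5
5,3,2
4,4,2
4,3,3
4,2,2,2
3,3,2,2
2,2,2,2,2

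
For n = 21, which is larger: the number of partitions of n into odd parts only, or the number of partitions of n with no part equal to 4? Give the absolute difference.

Partitions of 21 into odd parts only: 76.
Partitions of 21 with no part equal to 4: 495.
|76 − 495| = 419.

419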